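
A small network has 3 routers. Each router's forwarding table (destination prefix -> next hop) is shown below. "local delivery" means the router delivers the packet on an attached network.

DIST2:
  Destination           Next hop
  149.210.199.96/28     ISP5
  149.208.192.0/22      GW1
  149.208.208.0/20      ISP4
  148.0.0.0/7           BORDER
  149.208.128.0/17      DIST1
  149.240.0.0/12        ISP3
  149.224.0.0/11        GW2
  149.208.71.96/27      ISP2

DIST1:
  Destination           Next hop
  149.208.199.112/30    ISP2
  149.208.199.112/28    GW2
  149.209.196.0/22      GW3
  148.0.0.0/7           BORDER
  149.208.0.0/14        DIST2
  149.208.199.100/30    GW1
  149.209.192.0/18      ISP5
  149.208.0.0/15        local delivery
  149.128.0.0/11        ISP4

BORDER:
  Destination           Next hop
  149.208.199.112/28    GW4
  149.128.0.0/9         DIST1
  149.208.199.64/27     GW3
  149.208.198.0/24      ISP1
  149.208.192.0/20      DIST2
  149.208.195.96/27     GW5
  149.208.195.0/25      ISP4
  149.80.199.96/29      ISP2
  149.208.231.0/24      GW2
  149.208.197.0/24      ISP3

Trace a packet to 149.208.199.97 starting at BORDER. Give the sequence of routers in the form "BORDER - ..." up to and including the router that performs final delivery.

At BORDER: longest match for 149.208.199.97 is 149.208.192.0/20 -> DIST2
At DIST2: longest match for 149.208.199.97 is 149.208.128.0/17 -> DIST1
At DIST1: longest match for 149.208.199.97 is 149.208.0.0/15 -> local delivery

BORDER - DIST2 - DIST1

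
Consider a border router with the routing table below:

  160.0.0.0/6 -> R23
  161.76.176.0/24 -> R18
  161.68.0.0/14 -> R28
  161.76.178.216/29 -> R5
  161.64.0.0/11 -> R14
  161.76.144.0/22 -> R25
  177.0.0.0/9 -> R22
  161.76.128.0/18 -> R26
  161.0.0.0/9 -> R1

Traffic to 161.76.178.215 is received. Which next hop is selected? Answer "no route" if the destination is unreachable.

Routes whose prefix contains 161.76.178.215:
  160.0.0.0/6 (160.0.0.0 - 163.255.255.255) -> R23
  161.0.0.0/9 (161.0.0.0 - 161.127.255.255) -> R1
  161.64.0.0/11 (161.64.0.0 - 161.95.255.255) -> R14
  161.76.128.0/18 (161.76.128.0 - 161.76.191.255) -> R26
More-specific entries that do NOT match:
  161.76.178.216/29 (161.76.178.216 - 161.76.178.223) does not contain 161.76.178.215
  161.76.176.0/24 (161.76.176.0 - 161.76.176.255) does not contain 161.76.178.215
  161.76.144.0/22 (161.76.144.0 - 161.76.147.255) does not contain 161.76.178.215
Longest matching prefix is /18 -> next hop R26.

R26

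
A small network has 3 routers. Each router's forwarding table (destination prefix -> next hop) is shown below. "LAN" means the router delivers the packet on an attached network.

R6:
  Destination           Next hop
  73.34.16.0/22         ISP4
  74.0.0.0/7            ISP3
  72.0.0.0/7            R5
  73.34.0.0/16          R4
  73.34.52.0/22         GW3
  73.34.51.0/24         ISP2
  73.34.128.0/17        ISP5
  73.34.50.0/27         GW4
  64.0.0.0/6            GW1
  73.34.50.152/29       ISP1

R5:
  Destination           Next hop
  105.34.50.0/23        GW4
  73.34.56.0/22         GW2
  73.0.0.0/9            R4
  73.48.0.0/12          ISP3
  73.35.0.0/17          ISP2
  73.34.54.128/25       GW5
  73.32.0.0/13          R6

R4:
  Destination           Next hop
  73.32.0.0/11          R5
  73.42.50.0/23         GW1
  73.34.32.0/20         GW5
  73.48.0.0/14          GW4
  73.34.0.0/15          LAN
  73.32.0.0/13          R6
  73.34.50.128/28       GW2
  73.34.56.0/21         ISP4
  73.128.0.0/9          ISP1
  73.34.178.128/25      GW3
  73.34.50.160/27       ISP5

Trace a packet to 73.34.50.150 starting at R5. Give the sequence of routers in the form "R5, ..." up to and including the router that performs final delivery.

At R5: longest match for 73.34.50.150 is 73.32.0.0/13 -> R6
At R6: longest match for 73.34.50.150 is 73.34.0.0/16 -> R4
At R4: longest match for 73.34.50.150 is 73.34.0.0/15 -> LAN

R5, R6, R4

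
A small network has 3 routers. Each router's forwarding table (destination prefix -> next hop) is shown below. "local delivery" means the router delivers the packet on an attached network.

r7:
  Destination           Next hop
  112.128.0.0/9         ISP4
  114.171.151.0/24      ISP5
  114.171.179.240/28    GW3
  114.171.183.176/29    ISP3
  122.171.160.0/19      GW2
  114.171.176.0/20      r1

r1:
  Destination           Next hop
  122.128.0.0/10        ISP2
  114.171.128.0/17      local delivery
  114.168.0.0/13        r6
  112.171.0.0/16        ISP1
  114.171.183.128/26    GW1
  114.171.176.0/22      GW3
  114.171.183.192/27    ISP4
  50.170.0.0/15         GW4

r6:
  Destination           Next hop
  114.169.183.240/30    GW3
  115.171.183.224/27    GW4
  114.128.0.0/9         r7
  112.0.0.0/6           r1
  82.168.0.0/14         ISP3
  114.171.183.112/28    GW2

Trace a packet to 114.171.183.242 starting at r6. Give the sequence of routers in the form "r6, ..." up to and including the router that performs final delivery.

At r6: longest match for 114.171.183.242 is 114.128.0.0/9 -> r7
At r7: longest match for 114.171.183.242 is 114.171.176.0/20 -> r1
At r1: longest match for 114.171.183.242 is 114.171.128.0/17 -> local delivery

r6, r7, r1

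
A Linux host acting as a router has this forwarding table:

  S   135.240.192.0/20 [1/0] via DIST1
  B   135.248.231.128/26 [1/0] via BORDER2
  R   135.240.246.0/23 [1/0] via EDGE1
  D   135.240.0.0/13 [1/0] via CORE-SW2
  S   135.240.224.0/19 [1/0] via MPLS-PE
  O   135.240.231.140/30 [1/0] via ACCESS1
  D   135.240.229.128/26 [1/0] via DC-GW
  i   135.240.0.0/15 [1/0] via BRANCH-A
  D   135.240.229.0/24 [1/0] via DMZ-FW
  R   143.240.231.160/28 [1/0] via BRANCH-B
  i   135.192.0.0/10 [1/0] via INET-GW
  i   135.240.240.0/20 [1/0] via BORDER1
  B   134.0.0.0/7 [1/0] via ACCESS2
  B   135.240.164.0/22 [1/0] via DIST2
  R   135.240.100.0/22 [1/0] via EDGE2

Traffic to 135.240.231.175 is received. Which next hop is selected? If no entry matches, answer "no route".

MPLS-PE

Routes whose prefix contains 135.240.231.175:
  134.0.0.0/7 (134.0.0.0 - 135.255.255.255) -> ACCESS2
  135.192.0.0/10 (135.192.0.0 - 135.255.255.255) -> INET-GW
  135.240.0.0/13 (135.240.0.0 - 135.247.255.255) -> CORE-SW2
  135.240.0.0/15 (135.240.0.0 - 135.241.255.255) -> BRANCH-A
  135.240.224.0/19 (135.240.224.0 - 135.240.255.255) -> MPLS-PE
More-specific entries that do NOT match:
  135.240.231.140/30 (135.240.231.140 - 135.240.231.143) does not contain 135.240.231.175
  143.240.231.160/28 (143.240.231.160 - 143.240.231.175) does not contain 135.240.231.175
  135.248.231.128/26 (135.248.231.128 - 135.248.231.191) does not contain 135.240.231.175
  135.240.229.128/26 (135.240.229.128 - 135.240.229.191) does not contain 135.240.231.175
  135.240.229.0/24 (135.240.229.0 - 135.240.229.255) does not contain 135.240.231.175
  135.240.246.0/23 (135.240.246.0 - 135.240.247.255) does not contain 135.240.231.175
  135.240.164.0/22 (135.240.164.0 - 135.240.167.255) does not contain 135.240.231.175
  135.240.100.0/22 (135.240.100.0 - 135.240.103.255) does not contain 135.240.231.175
  135.240.192.0/20 (135.240.192.0 - 135.240.207.255) does not contain 135.240.231.175
  135.240.240.0/20 (135.240.240.0 - 135.240.255.255) does not contain 135.240.231.175
Longest matching prefix is /19 -> next hop MPLS-PE.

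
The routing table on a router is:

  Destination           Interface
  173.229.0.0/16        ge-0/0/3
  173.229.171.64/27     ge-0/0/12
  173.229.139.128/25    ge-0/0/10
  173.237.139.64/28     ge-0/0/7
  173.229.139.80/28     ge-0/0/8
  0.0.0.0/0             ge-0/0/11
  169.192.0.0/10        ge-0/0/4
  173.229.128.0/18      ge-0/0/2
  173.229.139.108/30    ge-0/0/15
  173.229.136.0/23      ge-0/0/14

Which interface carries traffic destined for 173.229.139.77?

ge-0/0/2

Routes whose prefix contains 173.229.139.77:
  0.0.0.0/0 (default, matches everything) -> ge-0/0/11
  173.229.0.0/16 (173.229.0.0 - 173.229.255.255) -> ge-0/0/3
  173.229.128.0/18 (173.229.128.0 - 173.229.191.255) -> ge-0/0/2
More-specific entries that do NOT match:
  173.229.139.108/30 (173.229.139.108 - 173.229.139.111) does not contain 173.229.139.77
  173.237.139.64/28 (173.237.139.64 - 173.237.139.79) does not contain 173.229.139.77
  173.229.139.80/28 (173.229.139.80 - 173.229.139.95) does not contain 173.229.139.77
  173.229.171.64/27 (173.229.171.64 - 173.229.171.95) does not contain 173.229.139.77
  173.229.139.128/25 (173.229.139.128 - 173.229.139.255) does not contain 173.229.139.77
  173.229.136.0/23 (173.229.136.0 - 173.229.137.255) does not contain 173.229.139.77
Longest matching prefix is /18 -> interface ge-0/0/2.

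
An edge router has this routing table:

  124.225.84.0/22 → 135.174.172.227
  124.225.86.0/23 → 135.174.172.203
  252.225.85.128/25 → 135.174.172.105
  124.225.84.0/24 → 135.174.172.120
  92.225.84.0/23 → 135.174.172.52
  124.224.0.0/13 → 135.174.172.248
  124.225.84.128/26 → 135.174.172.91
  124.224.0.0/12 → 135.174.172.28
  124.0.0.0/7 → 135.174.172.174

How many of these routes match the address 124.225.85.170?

4

Prefixes containing 124.225.85.170:
  124.0.0.0/7 (124.0.0.0 - 125.255.255.255)
  124.224.0.0/12 (124.224.0.0 - 124.239.255.255)
  124.224.0.0/13 (124.224.0.0 - 124.231.255.255)
  124.225.84.0/22 (124.225.84.0 - 124.225.87.255)
Total matching entries: 4.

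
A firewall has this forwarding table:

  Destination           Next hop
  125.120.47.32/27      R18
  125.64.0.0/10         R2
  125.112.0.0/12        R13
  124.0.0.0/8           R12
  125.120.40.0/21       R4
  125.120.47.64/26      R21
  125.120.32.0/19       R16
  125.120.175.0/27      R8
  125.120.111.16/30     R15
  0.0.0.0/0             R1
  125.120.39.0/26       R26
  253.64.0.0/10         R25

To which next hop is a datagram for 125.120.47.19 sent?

Routes whose prefix contains 125.120.47.19:
  0.0.0.0/0 (default, matches everything) -> R1
  125.64.0.0/10 (125.64.0.0 - 125.127.255.255) -> R2
  125.112.0.0/12 (125.112.0.0 - 125.127.255.255) -> R13
  125.120.32.0/19 (125.120.32.0 - 125.120.63.255) -> R16
  125.120.40.0/21 (125.120.40.0 - 125.120.47.255) -> R4
More-specific entries that do NOT match:
  125.120.111.16/30 (125.120.111.16 - 125.120.111.19) does not contain 125.120.47.19
  125.120.47.32/27 (125.120.47.32 - 125.120.47.63) does not contain 125.120.47.19
  125.120.175.0/27 (125.120.175.0 - 125.120.175.31) does not contain 125.120.47.19
  125.120.47.64/26 (125.120.47.64 - 125.120.47.127) does not contain 125.120.47.19
  125.120.39.0/26 (125.120.39.0 - 125.120.39.63) does not contain 125.120.47.19
Longest matching prefix is /21 -> next hop R4.

R4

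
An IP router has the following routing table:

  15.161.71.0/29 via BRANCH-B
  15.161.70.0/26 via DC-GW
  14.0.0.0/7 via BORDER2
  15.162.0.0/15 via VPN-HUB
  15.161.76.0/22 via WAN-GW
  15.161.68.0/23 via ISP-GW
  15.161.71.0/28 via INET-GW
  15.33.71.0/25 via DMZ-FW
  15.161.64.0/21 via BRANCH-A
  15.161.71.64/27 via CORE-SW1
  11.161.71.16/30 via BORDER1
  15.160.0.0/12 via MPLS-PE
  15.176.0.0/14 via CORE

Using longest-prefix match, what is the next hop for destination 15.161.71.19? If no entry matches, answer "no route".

Routes whose prefix contains 15.161.71.19:
  14.0.0.0/7 (14.0.0.0 - 15.255.255.255) -> BORDER2
  15.160.0.0/12 (15.160.0.0 - 15.175.255.255) -> MPLS-PE
  15.161.64.0/21 (15.161.64.0 - 15.161.71.255) -> BRANCH-A
More-specific entries that do NOT match:
  11.161.71.16/30 (11.161.71.16 - 11.161.71.19) does not contain 15.161.71.19
  15.161.71.0/29 (15.161.71.0 - 15.161.71.7) does not contain 15.161.71.19
  15.161.71.0/28 (15.161.71.0 - 15.161.71.15) does not contain 15.161.71.19
  15.161.71.64/27 (15.161.71.64 - 15.161.71.95) does not contain 15.161.71.19
  15.161.70.0/26 (15.161.70.0 - 15.161.70.63) does not contain 15.161.71.19
  15.33.71.0/25 (15.33.71.0 - 15.33.71.127) does not contain 15.161.71.19
  15.161.68.0/23 (15.161.68.0 - 15.161.69.255) does not contain 15.161.71.19
  15.161.76.0/22 (15.161.76.0 - 15.161.79.255) does not contain 15.161.71.19
Longest matching prefix is /21 -> next hop BRANCH-A.

BRANCH-A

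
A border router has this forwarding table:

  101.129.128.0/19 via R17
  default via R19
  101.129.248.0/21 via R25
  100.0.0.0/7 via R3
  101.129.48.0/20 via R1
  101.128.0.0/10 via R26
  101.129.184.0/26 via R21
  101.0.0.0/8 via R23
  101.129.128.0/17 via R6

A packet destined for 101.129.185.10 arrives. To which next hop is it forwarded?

Routes whose prefix contains 101.129.185.10:
  0.0.0.0/0 (default, matches everything) -> R19
  100.0.0.0/7 (100.0.0.0 - 101.255.255.255) -> R3
  101.0.0.0/8 (101.0.0.0 - 101.255.255.255) -> R23
  101.128.0.0/10 (101.128.0.0 - 101.191.255.255) -> R26
  101.129.128.0/17 (101.129.128.0 - 101.129.255.255) -> R6
More-specific entries that do NOT match:
  101.129.184.0/26 (101.129.184.0 - 101.129.184.63) does not contain 101.129.185.10
  101.129.248.0/21 (101.129.248.0 - 101.129.255.255) does not contain 101.129.185.10
  101.129.48.0/20 (101.129.48.0 - 101.129.63.255) does not contain 101.129.185.10
  101.129.128.0/19 (101.129.128.0 - 101.129.159.255) does not contain 101.129.185.10
Longest matching prefix is /17 -> next hop R6.

R6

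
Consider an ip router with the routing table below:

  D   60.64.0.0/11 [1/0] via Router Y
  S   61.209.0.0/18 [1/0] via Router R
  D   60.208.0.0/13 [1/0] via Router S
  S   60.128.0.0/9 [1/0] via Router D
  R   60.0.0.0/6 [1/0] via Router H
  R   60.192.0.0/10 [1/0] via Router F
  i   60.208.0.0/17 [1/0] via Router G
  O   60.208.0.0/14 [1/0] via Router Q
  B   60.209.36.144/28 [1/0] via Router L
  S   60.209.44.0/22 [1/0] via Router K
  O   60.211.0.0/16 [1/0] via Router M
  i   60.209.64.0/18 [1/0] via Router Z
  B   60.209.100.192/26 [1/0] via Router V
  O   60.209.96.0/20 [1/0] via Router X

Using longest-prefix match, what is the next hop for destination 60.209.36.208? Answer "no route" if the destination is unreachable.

Routes whose prefix contains 60.209.36.208:
  60.0.0.0/6 (60.0.0.0 - 63.255.255.255) -> Router H
  60.128.0.0/9 (60.128.0.0 - 60.255.255.255) -> Router D
  60.192.0.0/10 (60.192.0.0 - 60.255.255.255) -> Router F
  60.208.0.0/13 (60.208.0.0 - 60.215.255.255) -> Router S
  60.208.0.0/14 (60.208.0.0 - 60.211.255.255) -> Router Q
More-specific entries that do NOT match:
  60.209.36.144/28 (60.209.36.144 - 60.209.36.159) does not contain 60.209.36.208
  60.209.100.192/26 (60.209.100.192 - 60.209.100.255) does not contain 60.209.36.208
  60.209.44.0/22 (60.209.44.0 - 60.209.47.255) does not contain 60.209.36.208
  60.209.96.0/20 (60.209.96.0 - 60.209.111.255) does not contain 60.209.36.208
  61.209.0.0/18 (61.209.0.0 - 61.209.63.255) does not contain 60.209.36.208
  60.209.64.0/18 (60.209.64.0 - 60.209.127.255) does not contain 60.209.36.208
  60.208.0.0/17 (60.208.0.0 - 60.208.127.255) does not contain 60.209.36.208
  60.211.0.0/16 (60.211.0.0 - 60.211.255.255) does not contain 60.209.36.208
Longest matching prefix is /14 -> next hop Router Q.

Router Q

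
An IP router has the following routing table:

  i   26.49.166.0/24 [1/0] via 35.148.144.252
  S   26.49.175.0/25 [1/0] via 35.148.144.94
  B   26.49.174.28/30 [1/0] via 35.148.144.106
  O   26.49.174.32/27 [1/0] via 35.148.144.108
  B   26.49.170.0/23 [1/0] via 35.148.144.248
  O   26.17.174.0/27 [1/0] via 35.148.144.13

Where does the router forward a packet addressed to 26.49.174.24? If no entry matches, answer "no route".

no route

No entry's prefix contains 26.49.174.24; there is no default route.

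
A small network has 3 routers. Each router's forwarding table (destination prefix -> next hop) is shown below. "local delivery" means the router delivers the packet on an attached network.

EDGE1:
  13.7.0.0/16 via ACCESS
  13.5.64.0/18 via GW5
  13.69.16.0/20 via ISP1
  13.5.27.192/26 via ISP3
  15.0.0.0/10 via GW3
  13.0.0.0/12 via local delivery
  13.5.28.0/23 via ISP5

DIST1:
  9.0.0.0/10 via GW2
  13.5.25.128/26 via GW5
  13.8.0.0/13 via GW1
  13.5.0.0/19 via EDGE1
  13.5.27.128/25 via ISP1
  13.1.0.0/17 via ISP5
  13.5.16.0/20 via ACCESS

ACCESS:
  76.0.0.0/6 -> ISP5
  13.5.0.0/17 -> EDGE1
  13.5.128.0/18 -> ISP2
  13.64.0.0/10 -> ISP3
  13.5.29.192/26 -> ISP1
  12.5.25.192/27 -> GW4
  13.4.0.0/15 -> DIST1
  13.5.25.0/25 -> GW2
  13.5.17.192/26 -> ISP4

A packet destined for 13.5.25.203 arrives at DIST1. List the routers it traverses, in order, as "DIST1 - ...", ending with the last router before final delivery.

DIST1 - ACCESS - EDGE1

At DIST1: longest match for 13.5.25.203 is 13.5.16.0/20 -> ACCESS
At ACCESS: longest match for 13.5.25.203 is 13.5.0.0/17 -> EDGE1
At EDGE1: longest match for 13.5.25.203 is 13.0.0.0/12 -> local delivery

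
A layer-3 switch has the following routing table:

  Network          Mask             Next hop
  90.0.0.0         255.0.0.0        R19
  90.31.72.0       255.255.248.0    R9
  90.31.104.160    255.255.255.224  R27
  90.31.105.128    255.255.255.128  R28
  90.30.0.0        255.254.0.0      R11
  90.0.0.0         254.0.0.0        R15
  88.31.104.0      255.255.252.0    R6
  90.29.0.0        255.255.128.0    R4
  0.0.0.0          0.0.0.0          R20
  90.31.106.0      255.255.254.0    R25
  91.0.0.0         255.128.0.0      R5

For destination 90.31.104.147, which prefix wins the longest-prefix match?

90.30.0.0/15

Entries matching 90.31.104.147:
  0.0.0.0/0 (default, matches everything)
  90.0.0.0/7 (90.0.0.0 - 91.255.255.255)
  90.0.0.0/8 (90.0.0.0 - 90.255.255.255)
  90.30.0.0/15 (90.30.0.0 - 90.31.255.255)
Most specific is 90.30.0.0/15.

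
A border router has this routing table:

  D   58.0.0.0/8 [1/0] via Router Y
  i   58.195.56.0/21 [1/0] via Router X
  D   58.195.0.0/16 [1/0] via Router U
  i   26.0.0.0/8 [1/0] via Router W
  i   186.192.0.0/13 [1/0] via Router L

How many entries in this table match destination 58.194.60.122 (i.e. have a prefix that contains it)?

Prefixes containing 58.194.60.122:
  58.0.0.0/8 (58.0.0.0 - 58.255.255.255)
Total matching entries: 1.

1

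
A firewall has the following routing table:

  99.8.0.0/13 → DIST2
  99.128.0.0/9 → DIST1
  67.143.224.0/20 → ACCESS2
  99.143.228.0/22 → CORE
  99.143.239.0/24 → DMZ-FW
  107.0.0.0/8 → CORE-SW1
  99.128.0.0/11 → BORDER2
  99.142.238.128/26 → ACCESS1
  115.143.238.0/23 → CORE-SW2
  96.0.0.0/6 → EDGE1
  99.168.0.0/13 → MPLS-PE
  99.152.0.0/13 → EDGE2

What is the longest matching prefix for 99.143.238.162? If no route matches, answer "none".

99.128.0.0/11

Entries matching 99.143.238.162:
  96.0.0.0/6 (96.0.0.0 - 99.255.255.255)
  99.128.0.0/9 (99.128.0.0 - 99.255.255.255)
  99.128.0.0/11 (99.128.0.0 - 99.159.255.255)
Most specific is 99.128.0.0/11.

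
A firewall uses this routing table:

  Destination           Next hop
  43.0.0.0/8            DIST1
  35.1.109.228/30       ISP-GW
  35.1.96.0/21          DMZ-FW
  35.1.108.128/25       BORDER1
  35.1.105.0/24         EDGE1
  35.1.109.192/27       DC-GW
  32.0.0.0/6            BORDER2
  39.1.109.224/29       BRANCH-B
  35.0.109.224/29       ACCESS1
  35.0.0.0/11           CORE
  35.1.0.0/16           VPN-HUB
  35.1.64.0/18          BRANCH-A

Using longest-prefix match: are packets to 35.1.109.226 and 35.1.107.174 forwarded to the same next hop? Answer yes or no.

yes

35.1.109.226: longest match 35.1.64.0/18 -> BRANCH-A
35.1.107.174: longest match 35.1.64.0/18 -> BRANCH-A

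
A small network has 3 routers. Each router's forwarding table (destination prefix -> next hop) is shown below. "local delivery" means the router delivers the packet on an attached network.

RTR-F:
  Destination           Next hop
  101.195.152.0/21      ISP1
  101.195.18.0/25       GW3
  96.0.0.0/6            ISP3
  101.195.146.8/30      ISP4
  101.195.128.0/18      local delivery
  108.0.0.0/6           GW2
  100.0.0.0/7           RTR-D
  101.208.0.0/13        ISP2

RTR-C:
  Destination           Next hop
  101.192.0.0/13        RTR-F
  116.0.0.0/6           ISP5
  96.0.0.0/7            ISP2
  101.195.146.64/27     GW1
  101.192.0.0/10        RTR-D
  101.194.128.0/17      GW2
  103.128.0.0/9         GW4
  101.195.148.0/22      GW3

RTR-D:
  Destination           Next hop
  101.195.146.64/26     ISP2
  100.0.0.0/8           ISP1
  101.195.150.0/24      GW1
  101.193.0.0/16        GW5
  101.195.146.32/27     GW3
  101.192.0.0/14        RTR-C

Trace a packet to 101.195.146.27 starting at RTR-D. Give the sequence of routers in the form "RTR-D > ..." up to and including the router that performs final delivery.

RTR-D > RTR-C > RTR-F

At RTR-D: longest match for 101.195.146.27 is 101.192.0.0/14 -> RTR-C
At RTR-C: longest match for 101.195.146.27 is 101.192.0.0/13 -> RTR-F
At RTR-F: longest match for 101.195.146.27 is 101.195.128.0/18 -> local delivery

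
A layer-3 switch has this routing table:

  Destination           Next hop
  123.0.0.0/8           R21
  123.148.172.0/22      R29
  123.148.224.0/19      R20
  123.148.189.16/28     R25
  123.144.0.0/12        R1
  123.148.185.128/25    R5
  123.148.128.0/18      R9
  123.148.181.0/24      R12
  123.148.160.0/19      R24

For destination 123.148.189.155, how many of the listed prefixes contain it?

Prefixes containing 123.148.189.155:
  123.0.0.0/8 (123.0.0.0 - 123.255.255.255)
  123.144.0.0/12 (123.144.0.0 - 123.159.255.255)
  123.148.128.0/18 (123.148.128.0 - 123.148.191.255)
  123.148.160.0/19 (123.148.160.0 - 123.148.191.255)
Total matching entries: 4.

4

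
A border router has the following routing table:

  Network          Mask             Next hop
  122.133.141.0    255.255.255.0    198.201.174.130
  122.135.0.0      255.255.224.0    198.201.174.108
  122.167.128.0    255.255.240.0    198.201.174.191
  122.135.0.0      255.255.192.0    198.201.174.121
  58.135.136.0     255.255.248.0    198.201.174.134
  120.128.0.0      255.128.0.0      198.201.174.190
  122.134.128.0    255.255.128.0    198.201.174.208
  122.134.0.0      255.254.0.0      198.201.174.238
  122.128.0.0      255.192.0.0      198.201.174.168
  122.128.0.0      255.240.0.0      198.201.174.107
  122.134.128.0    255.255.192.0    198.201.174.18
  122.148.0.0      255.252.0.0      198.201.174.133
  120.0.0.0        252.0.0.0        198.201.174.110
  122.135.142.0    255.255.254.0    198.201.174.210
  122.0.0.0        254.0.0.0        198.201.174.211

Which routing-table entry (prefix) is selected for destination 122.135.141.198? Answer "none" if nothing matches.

122.134.0.0/15

Entries matching 122.135.141.198:
  120.0.0.0/6 (120.0.0.0 - 123.255.255.255)
  122.0.0.0/7 (122.0.0.0 - 123.255.255.255)
  122.128.0.0/10 (122.128.0.0 - 122.191.255.255)
  122.128.0.0/12 (122.128.0.0 - 122.143.255.255)
  122.134.0.0/15 (122.134.0.0 - 122.135.255.255)
Most specific is 122.134.0.0/15.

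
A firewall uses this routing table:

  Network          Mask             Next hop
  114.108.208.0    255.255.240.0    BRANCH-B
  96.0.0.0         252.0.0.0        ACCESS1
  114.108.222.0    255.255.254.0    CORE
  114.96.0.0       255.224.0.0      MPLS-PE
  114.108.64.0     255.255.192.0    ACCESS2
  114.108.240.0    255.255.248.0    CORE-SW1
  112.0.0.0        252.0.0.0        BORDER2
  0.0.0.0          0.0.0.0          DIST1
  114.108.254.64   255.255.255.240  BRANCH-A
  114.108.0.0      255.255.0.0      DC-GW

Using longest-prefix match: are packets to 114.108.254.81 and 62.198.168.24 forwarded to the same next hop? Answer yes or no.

no

114.108.254.81: longest match 114.108.0.0/16 -> DC-GW
62.198.168.24: longest match 0.0.0.0/0 -> DIST1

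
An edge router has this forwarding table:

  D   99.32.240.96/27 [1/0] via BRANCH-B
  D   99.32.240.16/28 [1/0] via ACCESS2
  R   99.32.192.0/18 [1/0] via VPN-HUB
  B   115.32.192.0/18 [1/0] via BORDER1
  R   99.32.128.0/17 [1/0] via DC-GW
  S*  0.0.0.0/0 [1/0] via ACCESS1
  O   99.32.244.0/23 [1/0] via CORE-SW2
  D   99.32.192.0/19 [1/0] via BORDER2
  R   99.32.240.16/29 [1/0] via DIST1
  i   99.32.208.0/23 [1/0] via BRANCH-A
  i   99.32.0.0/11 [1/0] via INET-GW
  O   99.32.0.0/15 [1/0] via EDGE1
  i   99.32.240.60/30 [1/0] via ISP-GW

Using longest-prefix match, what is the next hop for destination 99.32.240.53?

VPN-HUB

Routes whose prefix contains 99.32.240.53:
  0.0.0.0/0 (default, matches everything) -> ACCESS1
  99.32.0.0/11 (99.32.0.0 - 99.63.255.255) -> INET-GW
  99.32.0.0/15 (99.32.0.0 - 99.33.255.255) -> EDGE1
  99.32.128.0/17 (99.32.128.0 - 99.32.255.255) -> DC-GW
  99.32.192.0/18 (99.32.192.0 - 99.32.255.255) -> VPN-HUB
More-specific entries that do NOT match:
  99.32.240.60/30 (99.32.240.60 - 99.32.240.63) does not contain 99.32.240.53
  99.32.240.16/29 (99.32.240.16 - 99.32.240.23) does not contain 99.32.240.53
  99.32.240.16/28 (99.32.240.16 - 99.32.240.31) does not contain 99.32.240.53
  99.32.240.96/27 (99.32.240.96 - 99.32.240.127) does not contain 99.32.240.53
  99.32.244.0/23 (99.32.244.0 - 99.32.245.255) does not contain 99.32.240.53
  99.32.208.0/23 (99.32.208.0 - 99.32.209.255) does not contain 99.32.240.53
  99.32.192.0/19 (99.32.192.0 - 99.32.223.255) does not contain 99.32.240.53
Longest matching prefix is /18 -> next hop VPN-HUB.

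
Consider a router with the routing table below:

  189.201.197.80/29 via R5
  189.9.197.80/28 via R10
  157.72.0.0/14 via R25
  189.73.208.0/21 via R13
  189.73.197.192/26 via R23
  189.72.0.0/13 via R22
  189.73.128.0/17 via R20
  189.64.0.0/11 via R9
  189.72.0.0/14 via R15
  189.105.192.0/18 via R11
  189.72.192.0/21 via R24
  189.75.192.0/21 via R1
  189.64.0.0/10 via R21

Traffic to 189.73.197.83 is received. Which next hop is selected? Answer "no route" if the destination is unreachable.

Routes whose prefix contains 189.73.197.83:
  189.64.0.0/10 (189.64.0.0 - 189.127.255.255) -> R21
  189.64.0.0/11 (189.64.0.0 - 189.95.255.255) -> R9
  189.72.0.0/13 (189.72.0.0 - 189.79.255.255) -> R22
  189.72.0.0/14 (189.72.0.0 - 189.75.255.255) -> R15
  189.73.128.0/17 (189.73.128.0 - 189.73.255.255) -> R20
More-specific entries that do NOT match:
  189.201.197.80/29 (189.201.197.80 - 189.201.197.87) does not contain 189.73.197.83
  189.9.197.80/28 (189.9.197.80 - 189.9.197.95) does not contain 189.73.197.83
  189.73.197.192/26 (189.73.197.192 - 189.73.197.255) does not contain 189.73.197.83
  189.73.208.0/21 (189.73.208.0 - 189.73.215.255) does not contain 189.73.197.83
  189.72.192.0/21 (189.72.192.0 - 189.72.199.255) does not contain 189.73.197.83
  189.75.192.0/21 (189.75.192.0 - 189.75.199.255) does not contain 189.73.197.83
  189.105.192.0/18 (189.105.192.0 - 189.105.255.255) does not contain 189.73.197.83
Longest matching prefix is /17 -> next hop R20.

R20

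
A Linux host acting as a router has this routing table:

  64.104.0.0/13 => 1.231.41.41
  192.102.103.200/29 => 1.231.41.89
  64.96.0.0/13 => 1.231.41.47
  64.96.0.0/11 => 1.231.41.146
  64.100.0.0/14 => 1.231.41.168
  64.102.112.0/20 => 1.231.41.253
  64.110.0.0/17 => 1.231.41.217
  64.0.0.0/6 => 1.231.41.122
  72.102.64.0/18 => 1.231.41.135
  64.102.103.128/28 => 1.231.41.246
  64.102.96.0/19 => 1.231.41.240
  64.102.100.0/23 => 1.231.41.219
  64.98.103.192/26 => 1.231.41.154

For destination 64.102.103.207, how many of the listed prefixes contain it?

Prefixes containing 64.102.103.207:
  64.0.0.0/6 (64.0.0.0 - 67.255.255.255)
  64.96.0.0/11 (64.96.0.0 - 64.127.255.255)
  64.96.0.0/13 (64.96.0.0 - 64.103.255.255)
  64.100.0.0/14 (64.100.0.0 - 64.103.255.255)
  64.102.96.0/19 (64.102.96.0 - 64.102.127.255)
Total matching entries: 5.

5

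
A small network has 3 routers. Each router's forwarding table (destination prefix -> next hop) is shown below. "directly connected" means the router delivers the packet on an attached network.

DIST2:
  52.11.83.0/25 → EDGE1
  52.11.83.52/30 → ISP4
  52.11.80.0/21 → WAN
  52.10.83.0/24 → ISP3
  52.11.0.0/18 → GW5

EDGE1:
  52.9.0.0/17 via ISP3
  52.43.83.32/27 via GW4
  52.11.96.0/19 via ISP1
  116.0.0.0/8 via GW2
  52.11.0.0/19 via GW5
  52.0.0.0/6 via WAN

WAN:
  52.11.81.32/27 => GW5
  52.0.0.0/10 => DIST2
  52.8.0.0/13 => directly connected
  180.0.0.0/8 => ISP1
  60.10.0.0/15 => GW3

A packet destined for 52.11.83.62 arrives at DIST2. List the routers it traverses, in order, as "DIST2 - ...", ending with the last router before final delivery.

DIST2 - EDGE1 - WAN

At DIST2: longest match for 52.11.83.62 is 52.11.83.0/25 -> EDGE1
At EDGE1: longest match for 52.11.83.62 is 52.0.0.0/6 -> WAN
At WAN: longest match for 52.11.83.62 is 52.8.0.0/13 -> directly connected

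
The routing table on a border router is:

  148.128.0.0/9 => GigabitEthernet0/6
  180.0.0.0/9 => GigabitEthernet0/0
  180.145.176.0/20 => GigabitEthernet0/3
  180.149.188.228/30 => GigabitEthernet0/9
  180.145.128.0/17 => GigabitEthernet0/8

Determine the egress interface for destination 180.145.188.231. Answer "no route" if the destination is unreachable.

GigabitEthernet0/3

Routes whose prefix contains 180.145.188.231:
  180.145.128.0/17 (180.145.128.0 - 180.145.255.255) -> GigabitEthernet0/8
  180.145.176.0/20 (180.145.176.0 - 180.145.191.255) -> GigabitEthernet0/3
More-specific entries that do NOT match:
  180.149.188.228/30 (180.149.188.228 - 180.149.188.231) does not contain 180.145.188.231
Longest matching prefix is /20 -> interface GigabitEthernet0/3.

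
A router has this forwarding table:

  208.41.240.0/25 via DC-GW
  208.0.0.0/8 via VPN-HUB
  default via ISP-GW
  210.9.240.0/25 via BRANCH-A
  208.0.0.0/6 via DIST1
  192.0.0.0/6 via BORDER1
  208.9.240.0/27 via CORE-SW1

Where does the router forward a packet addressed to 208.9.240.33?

VPN-HUB

Routes whose prefix contains 208.9.240.33:
  0.0.0.0/0 (default, matches everything) -> ISP-GW
  208.0.0.0/6 (208.0.0.0 - 211.255.255.255) -> DIST1
  208.0.0.0/8 (208.0.0.0 - 208.255.255.255) -> VPN-HUB
More-specific entries that do NOT match:
  208.9.240.0/27 (208.9.240.0 - 208.9.240.31) does not contain 208.9.240.33
  208.41.240.0/25 (208.41.240.0 - 208.41.240.127) does not contain 208.9.240.33
  210.9.240.0/25 (210.9.240.0 - 210.9.240.127) does not contain 208.9.240.33
Longest matching prefix is /8 -> next hop VPN-HUB.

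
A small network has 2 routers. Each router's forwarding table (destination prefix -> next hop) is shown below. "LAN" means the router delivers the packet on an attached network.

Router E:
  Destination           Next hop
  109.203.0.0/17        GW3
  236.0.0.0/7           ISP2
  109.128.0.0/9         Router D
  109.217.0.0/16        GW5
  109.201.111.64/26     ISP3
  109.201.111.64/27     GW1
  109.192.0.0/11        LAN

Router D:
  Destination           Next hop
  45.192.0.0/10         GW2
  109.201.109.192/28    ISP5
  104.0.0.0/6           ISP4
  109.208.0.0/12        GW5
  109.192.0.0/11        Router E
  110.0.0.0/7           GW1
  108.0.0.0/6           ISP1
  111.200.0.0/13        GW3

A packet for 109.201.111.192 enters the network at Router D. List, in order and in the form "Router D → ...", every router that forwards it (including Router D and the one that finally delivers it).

At Router D: longest match for 109.201.111.192 is 109.192.0.0/11 -> Router E
At Router E: longest match for 109.201.111.192 is 109.192.0.0/11 -> LAN

Router D → Router E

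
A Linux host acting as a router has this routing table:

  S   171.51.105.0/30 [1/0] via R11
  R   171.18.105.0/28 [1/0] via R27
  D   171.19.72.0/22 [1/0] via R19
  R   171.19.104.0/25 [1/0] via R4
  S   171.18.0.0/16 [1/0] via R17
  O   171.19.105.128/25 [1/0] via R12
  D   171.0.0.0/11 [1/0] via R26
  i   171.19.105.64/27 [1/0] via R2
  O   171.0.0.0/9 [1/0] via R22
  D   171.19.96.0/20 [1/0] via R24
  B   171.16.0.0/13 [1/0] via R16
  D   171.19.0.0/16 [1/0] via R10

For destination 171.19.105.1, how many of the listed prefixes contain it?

Prefixes containing 171.19.105.1:
  171.0.0.0/9 (171.0.0.0 - 171.127.255.255)
  171.0.0.0/11 (171.0.0.0 - 171.31.255.255)
  171.16.0.0/13 (171.16.0.0 - 171.23.255.255)
  171.19.0.0/16 (171.19.0.0 - 171.19.255.255)
  171.19.96.0/20 (171.19.96.0 - 171.19.111.255)
Total matching entries: 5.

5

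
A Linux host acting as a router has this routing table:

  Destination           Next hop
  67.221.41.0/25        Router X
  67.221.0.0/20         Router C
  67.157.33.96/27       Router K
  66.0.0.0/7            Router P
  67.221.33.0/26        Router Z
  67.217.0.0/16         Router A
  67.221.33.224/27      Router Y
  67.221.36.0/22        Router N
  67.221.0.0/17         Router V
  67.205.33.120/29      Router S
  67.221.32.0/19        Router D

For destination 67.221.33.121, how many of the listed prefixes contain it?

3

Prefixes containing 67.221.33.121:
  66.0.0.0/7 (66.0.0.0 - 67.255.255.255)
  67.221.0.0/17 (67.221.0.0 - 67.221.127.255)
  67.221.32.0/19 (67.221.32.0 - 67.221.63.255)
Total matching entries: 3.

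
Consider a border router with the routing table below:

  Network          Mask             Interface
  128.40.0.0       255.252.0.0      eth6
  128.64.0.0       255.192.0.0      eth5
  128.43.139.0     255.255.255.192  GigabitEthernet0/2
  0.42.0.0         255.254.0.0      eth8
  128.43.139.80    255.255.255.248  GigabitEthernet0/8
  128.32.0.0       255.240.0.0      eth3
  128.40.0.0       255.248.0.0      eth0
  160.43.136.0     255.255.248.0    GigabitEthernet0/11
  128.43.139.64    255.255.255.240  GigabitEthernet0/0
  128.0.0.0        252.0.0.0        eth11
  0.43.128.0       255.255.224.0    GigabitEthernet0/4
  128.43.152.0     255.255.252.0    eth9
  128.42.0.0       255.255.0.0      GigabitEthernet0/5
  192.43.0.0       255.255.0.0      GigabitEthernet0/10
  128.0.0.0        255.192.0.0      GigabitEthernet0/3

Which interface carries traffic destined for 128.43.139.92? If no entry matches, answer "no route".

Routes whose prefix contains 128.43.139.92:
  128.0.0.0/6 (128.0.0.0 - 131.255.255.255) -> eth11
  128.0.0.0/10 (128.0.0.0 - 128.63.255.255) -> GigabitEthernet0/3
  128.32.0.0/12 (128.32.0.0 - 128.47.255.255) -> eth3
  128.40.0.0/13 (128.40.0.0 - 128.47.255.255) -> eth0
  128.40.0.0/14 (128.40.0.0 - 128.43.255.255) -> eth6
More-specific entries that do NOT match:
  128.43.139.80/29 (128.43.139.80 - 128.43.139.87) does not contain 128.43.139.92
  128.43.139.64/28 (128.43.139.64 - 128.43.139.79) does not contain 128.43.139.92
  128.43.139.0/26 (128.43.139.0 - 128.43.139.63) does not contain 128.43.139.92
  128.43.152.0/22 (128.43.152.0 - 128.43.155.255) does not contain 128.43.139.92
  160.43.136.0/21 (160.43.136.0 - 160.43.143.255) does not contain 128.43.139.92
  0.43.128.0/19 (0.43.128.0 - 0.43.159.255) does not contain 128.43.139.92
  128.42.0.0/16 (128.42.0.0 - 128.42.255.255) does not contain 128.43.139.92
  192.43.0.0/16 (192.43.0.0 - 192.43.255.255) does not contain 128.43.139.92
  0.42.0.0/15 (0.42.0.0 - 0.43.255.255) does not contain 128.43.139.92
Longest matching prefix is /14 -> interface eth6.

eth6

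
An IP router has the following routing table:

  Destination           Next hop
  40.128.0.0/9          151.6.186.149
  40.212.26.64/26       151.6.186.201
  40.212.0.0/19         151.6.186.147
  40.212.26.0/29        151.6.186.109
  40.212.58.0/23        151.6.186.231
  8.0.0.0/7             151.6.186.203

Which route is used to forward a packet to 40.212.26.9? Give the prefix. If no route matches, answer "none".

40.212.0.0/19

Entries matching 40.212.26.9:
  40.128.0.0/9 (40.128.0.0 - 40.255.255.255)
  40.212.0.0/19 (40.212.0.0 - 40.212.31.255)
Most specific is 40.212.0.0/19.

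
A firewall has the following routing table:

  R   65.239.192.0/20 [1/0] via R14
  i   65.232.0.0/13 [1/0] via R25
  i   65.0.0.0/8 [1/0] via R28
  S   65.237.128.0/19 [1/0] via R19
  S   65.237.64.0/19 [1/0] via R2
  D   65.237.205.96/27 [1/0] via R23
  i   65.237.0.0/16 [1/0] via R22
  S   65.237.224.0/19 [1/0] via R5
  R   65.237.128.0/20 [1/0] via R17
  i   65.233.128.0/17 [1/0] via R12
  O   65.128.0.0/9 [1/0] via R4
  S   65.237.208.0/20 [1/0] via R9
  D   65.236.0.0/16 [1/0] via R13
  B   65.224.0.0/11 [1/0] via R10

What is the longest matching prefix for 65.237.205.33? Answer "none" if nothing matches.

65.237.0.0/16

Entries matching 65.237.205.33:
  65.0.0.0/8 (65.0.0.0 - 65.255.255.255)
  65.128.0.0/9 (65.128.0.0 - 65.255.255.255)
  65.224.0.0/11 (65.224.0.0 - 65.255.255.255)
  65.232.0.0/13 (65.232.0.0 - 65.239.255.255)
  65.237.0.0/16 (65.237.0.0 - 65.237.255.255)
Most specific is 65.237.0.0/16.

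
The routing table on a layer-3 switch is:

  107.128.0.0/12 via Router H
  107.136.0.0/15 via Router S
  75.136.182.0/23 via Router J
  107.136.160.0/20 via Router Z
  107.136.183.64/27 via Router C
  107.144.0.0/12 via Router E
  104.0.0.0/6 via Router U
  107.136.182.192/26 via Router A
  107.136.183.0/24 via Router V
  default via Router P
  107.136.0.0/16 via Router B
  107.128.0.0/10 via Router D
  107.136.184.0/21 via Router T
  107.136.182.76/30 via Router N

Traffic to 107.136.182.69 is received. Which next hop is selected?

Router B

Routes whose prefix contains 107.136.182.69:
  0.0.0.0/0 (default, matches everything) -> Router P
  104.0.0.0/6 (104.0.0.0 - 107.255.255.255) -> Router U
  107.128.0.0/10 (107.128.0.0 - 107.191.255.255) -> Router D
  107.128.0.0/12 (107.128.0.0 - 107.143.255.255) -> Router H
  107.136.0.0/15 (107.136.0.0 - 107.137.255.255) -> Router S
  107.136.0.0/16 (107.136.0.0 - 107.136.255.255) -> Router B
More-specific entries that do NOT match:
  107.136.182.76/30 (107.136.182.76 - 107.136.182.79) does not contain 107.136.182.69
  107.136.183.64/27 (107.136.183.64 - 107.136.183.95) does not contain 107.136.182.69
  107.136.182.192/26 (107.136.182.192 - 107.136.182.255) does not contain 107.136.182.69
  107.136.183.0/24 (107.136.183.0 - 107.136.183.255) does not contain 107.136.182.69
  75.136.182.0/23 (75.136.182.0 - 75.136.183.255) does not contain 107.136.182.69
  107.136.184.0/21 (107.136.184.0 - 107.136.191.255) does not contain 107.136.182.69
  107.136.160.0/20 (107.136.160.0 - 107.136.175.255) does not contain 107.136.182.69
Longest matching prefix is /16 -> next hop Router B.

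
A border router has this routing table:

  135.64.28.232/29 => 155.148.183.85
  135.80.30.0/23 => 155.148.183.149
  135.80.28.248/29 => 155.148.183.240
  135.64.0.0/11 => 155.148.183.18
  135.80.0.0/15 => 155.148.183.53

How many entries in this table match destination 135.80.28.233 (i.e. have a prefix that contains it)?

2

Prefixes containing 135.80.28.233:
  135.64.0.0/11 (135.64.0.0 - 135.95.255.255)
  135.80.0.0/15 (135.80.0.0 - 135.81.255.255)
Total matching entries: 2.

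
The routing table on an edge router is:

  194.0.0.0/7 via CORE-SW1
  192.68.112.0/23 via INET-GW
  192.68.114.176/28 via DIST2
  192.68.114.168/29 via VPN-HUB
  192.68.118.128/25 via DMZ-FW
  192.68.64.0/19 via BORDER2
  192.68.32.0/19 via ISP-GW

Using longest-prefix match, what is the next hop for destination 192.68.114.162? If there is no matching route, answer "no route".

no route

No entry's prefix contains 192.68.114.162; there is no default route.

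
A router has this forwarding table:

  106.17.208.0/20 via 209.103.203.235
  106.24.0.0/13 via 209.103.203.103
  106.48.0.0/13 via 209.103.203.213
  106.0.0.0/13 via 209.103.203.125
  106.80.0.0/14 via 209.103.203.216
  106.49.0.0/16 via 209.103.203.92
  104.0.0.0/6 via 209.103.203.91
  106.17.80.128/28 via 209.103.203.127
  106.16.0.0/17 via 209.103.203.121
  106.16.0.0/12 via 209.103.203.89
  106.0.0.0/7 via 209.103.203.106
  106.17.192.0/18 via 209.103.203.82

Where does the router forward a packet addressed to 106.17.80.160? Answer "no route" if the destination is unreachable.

Routes whose prefix contains 106.17.80.160:
  104.0.0.0/6 (104.0.0.0 - 107.255.255.255) -> 209.103.203.91
  106.0.0.0/7 (106.0.0.0 - 107.255.255.255) -> 209.103.203.106
  106.16.0.0/12 (106.16.0.0 - 106.31.255.255) -> 209.103.203.89
More-specific entries that do NOT match:
  106.17.80.128/28 (106.17.80.128 - 106.17.80.143) does not contain 106.17.80.160
  106.17.208.0/20 (106.17.208.0 - 106.17.223.255) does not contain 106.17.80.160
  106.17.192.0/18 (106.17.192.0 - 106.17.255.255) does not contain 106.17.80.160
  106.16.0.0/17 (106.16.0.0 - 106.16.127.255) does not contain 106.17.80.160
  106.49.0.0/16 (106.49.0.0 - 106.49.255.255) does not contain 106.17.80.160
  106.80.0.0/14 (106.80.0.0 - 106.83.255.255) does not contain 106.17.80.160
  106.24.0.0/13 (106.24.0.0 - 106.31.255.255) does not contain 106.17.80.160
  106.48.0.0/13 (106.48.0.0 - 106.55.255.255) does not contain 106.17.80.160
  106.0.0.0/13 (106.0.0.0 - 106.7.255.255) does not contain 106.17.80.160
Longest matching prefix is /12 -> next hop 209.103.203.89.

209.103.203.89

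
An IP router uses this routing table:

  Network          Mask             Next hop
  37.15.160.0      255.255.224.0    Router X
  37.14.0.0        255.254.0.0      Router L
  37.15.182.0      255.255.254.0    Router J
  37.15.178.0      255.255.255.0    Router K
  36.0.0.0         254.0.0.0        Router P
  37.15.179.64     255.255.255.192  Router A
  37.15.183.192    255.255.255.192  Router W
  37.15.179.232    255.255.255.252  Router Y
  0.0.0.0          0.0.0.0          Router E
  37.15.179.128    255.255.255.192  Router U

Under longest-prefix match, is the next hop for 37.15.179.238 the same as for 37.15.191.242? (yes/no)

yes

37.15.179.238: longest match 37.15.160.0/19 -> Router X
37.15.191.242: longest match 37.15.160.0/19 -> Router X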